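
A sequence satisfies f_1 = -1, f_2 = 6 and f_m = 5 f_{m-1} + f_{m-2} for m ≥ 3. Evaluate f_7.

f_3 = 5·6 + (-1) = 29
f_4 = 5·29 + 6 = 151
f_5 = 5·151 + 29 = 784
f_6 = 5·784 + 151 = 4071
f_7 = 5·4071 + 784 = 21139

21139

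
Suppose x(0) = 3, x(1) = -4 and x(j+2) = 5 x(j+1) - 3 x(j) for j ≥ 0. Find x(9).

-854089

x(2) = 5*(-4) - 3*3 = -29
x(3) = 5*(-29) - 3*(-4) = -133
x(4) = 5*(-133) - 3*(-29) = -578
x(5) = 5*(-578) - 3*(-133) = -2491
x(6) = 5*(-2491) - 3*(-578) = -10721
x(7) = 5*(-10721) - 3*(-2491) = -46132
x(8) = 5*(-46132) - 3*(-10721) = -198497
x(9) = 5*(-198497) - 3*(-46132) = -854089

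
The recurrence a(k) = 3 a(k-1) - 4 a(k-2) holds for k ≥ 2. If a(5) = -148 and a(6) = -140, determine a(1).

Rearranging, a(k-2) = (a(k) - 3 a(k-1)) / -4.
a(4) = (-140 - 3*(-148)) / -4 = 304/-4 = -76
a(3) = (-148 - 3*(-76)) / -4 = 80/-4 = -20
a(2) = (-76 - 3*(-20)) / -4 = -16/-4 = 4
a(1) = (-20 - 3*4) / -4 = -32/-4 = 8

8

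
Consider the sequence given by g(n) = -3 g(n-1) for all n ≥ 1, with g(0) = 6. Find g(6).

4374

g(1) = -3*6 = -18
g(2) = -3*(-18) = 54
g(3) = -3*54 = -162
g(4) = -3*(-162) = 486
g(5) = -3*486 = -1458
g(6) = -3*(-1458) = 4374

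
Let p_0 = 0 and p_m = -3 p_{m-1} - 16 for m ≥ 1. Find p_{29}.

-274521509459536

The fixed point is -16/(1 + 3) = -4, so p_m + 4 = -3(p_{m-1} + 4).
Hence p_m = 4·(-3)^m - 4.
p_{29} = 4·(-3)^{29} - 4 = 4·-68630377364883 - 4 = -274521509459536.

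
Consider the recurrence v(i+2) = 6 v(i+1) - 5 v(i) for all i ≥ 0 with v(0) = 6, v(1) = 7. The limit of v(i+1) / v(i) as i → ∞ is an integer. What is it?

5

The characteristic equation is r^2 - 6r + 5 = 0, which factors as (r - 5)(r - 1) = 0.
So the roots are 5 and 1. Since |5| > |1| and the coefficient of 5^i is non-zero, the ratio tends to 5.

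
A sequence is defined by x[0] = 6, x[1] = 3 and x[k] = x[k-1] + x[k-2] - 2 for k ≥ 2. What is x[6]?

30

x[2] = 3 + 6 - 2 = 7
x[3] = 7 + 3 - 2 = 8
x[4] = 8 + 7 - 2 = 13
x[5] = 13 + 8 - 2 = 19
x[6] = 19 + 13 - 2 = 30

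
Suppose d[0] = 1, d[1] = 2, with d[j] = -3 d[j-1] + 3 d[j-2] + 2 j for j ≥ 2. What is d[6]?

d[2] = -3(2) + 3(1) + 4 = 1
d[3] = -3(1) + 3(2) + 6 = 9
d[4] = -3(9) + 3(1) + 8 = -16
d[5] = -3(-16) + 3(9) + 10 = 85
d[6] = -3(85) + 3(-16) + 12 = -291

-291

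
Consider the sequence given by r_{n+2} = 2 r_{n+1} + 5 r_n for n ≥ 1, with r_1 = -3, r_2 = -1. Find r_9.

r_3 = 2(-1) + 5(-3) = -17
r_4 = 2(-17) + 5(-1) = -39
r_5 = 2(-39) + 5(-17) = -163
r_6 = 2(-163) + 5(-39) = -521
r_7 = 2(-521) + 5(-163) = -1857
r_8 = 2(-1857) + 5(-521) = -6319
r_9 = 2(-6319) + 5(-1857) = -21923

-21923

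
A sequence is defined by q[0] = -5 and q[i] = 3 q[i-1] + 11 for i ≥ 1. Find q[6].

q[1] = 3*(-5) + 11 = -4
q[2] = 3*(-4) + 11 = -1
q[3] = 3*(-1) + 11 = 8
q[4] = 3*8 + 11 = 35
q[5] = 3*35 + 11 = 116
q[6] = 3*116 + 11 = 359

359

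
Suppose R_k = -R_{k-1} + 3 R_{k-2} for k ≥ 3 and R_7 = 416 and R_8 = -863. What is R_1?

8

Rearranging, R_{k-2} = (R_k + R_{k-1}) / 3.
R_6 = (-863 + 416) / 3 = -447/3 = -149
R_5 = (416 + (-149)) / 3 = 267/3 = 89
R_4 = (-149 + 89) / 3 = -60/3 = -20
R_3 = (89 + (-20)) / 3 = 69/3 = 23
R_2 = (-20 + 23) / 3 = 3/3 = 1
R_1 = (23 + 1) / 3 = 24/3 = 8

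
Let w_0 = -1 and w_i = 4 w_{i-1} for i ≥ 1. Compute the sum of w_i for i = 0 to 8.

w_1 = 4(-1) = -4
w_2 = 4(-4) = -16
w_3 = 4(-16) = -64
w_4 = 4(-64) = -256
w_5 = 4(-256) = -1024
w_6 = 4(-1024) = -4096
w_7 = 4(-4096) = -16384
w_8 = 4(-16384) = -65536
Sum = (-1) + (-4) + (-16) + (-64) + (-256) + (-1024) + (-4096) + (-16384) + (-65536) = -87381

-87381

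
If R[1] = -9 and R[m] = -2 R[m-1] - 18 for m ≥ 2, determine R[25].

-50331654

The fixed point is -18/(1 + 2) = -6, so R[m] + 6 = -2(R[m-1] + 6).
Hence R[m] = -3·(-2)^{m-1} - 6.
R[25] = -3·(-2)^{24} - 6 = -3·16777216 - 6 = -50331654.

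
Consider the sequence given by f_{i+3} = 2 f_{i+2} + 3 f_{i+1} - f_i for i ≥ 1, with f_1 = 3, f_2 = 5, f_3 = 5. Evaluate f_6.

169

f_4 = 2*5 + 3*5 - 3 = 22
f_5 = 2*22 + 3*5 - 5 = 54
f_6 = 2*54 + 3*22 - 5 = 169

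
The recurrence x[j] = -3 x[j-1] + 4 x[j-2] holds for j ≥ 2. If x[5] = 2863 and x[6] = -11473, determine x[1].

Rearranging, x[j-2] = (x[j] + 3 x[j-1]) / 4.
x[4] = (-11473 + 3(2863)) / 4 = -2884/4 = -721
x[3] = (2863 + 3(-721)) / 4 = 700/4 = 175
x[2] = (-721 + 3(175)) / 4 = -196/4 = -49
x[1] = (175 + 3(-49)) / 4 = 28/4 = 7

7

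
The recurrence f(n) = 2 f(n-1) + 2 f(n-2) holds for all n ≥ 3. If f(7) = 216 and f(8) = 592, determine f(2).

Rearranging, f(n-2) = (f(n) - 2 f(n-1)) / 2.
f(6) = (592 - 2*216) / 2 = 160/2 = 80
f(5) = (216 - 2*80) / 2 = 56/2 = 28
f(4) = (80 - 2*28) / 2 = 24/2 = 12
f(3) = (28 - 2*12) / 2 = 4/2 = 2
f(2) = (12 - 2*2) / 2 = 8/2 = 4

4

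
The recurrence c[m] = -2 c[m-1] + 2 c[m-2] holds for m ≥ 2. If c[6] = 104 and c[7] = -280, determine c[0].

8

Rearranging, c[m-2] = (c[m] + 2 c[m-1]) / 2.
c[5] = (-280 + 2*104) / 2 = -72/2 = -36
c[4] = (104 + 2*(-36)) / 2 = 32/2 = 16
c[3] = (-36 + 2*16) / 2 = -4/2 = -2
c[2] = (16 + 2*(-2)) / 2 = 12/2 = 6
c[1] = (-2 + 2*6) / 2 = 10/2 = 5
c[0] = (6 + 2*5) / 2 = 16/2 = 8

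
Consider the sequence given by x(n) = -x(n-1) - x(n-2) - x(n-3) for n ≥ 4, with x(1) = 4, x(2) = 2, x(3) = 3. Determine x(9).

x(4) = -3 - 2 - 4 = -9
x(5) = -(-9) - 3 - 2 = 4
x(6) = -4 - (-9) - 3 = 2
x(7) = -2 - 4 - (-9) = 3
x(8) = -3 - 2 - 4 = -9
x(9) = -(-9) - 3 - 2 = 4

4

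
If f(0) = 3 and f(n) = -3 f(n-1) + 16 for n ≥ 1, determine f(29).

The fixed point is 16/(1 + 3) = 4, so f(n) - 4 = -3(f(n-1) - 4).
Hence f(n) = -1·(-3)^n + 4.
f(29) = -1·(-3)^{29} + 4 = -1·-68630377364883 + 4 = 68630377364887.

68630377364887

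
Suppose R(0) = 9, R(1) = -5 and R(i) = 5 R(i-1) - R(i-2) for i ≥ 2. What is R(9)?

R(2) = 5(-5) - 9 = -34
R(3) = 5(-34) - (-5) = -165
R(4) = 5(-165) - (-34) = -791
R(5) = 5(-791) - (-165) = -3790
R(6) = 5(-3790) - (-791) = -18159
R(7) = 5(-18159) - (-3790) = -87005
R(8) = 5(-87005) - (-18159) = -416866
R(9) = 5(-416866) - (-87005) = -1997325

-1997325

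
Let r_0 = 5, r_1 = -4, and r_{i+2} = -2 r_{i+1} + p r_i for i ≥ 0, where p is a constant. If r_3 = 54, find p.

r_2 = 8 + 5p
r_3 = -16 - 14p
So -16 - 14p = 54, giving p = -5.

-5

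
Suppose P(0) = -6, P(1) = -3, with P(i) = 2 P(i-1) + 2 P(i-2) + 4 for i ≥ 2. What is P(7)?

P(2) = 2·(-3) + 2·(-6) + 4 = -14
P(3) = 2·(-14) + 2·(-3) + 4 = -30
P(4) = 2·(-30) + 2·(-14) + 4 = -84
P(5) = 2·(-84) + 2·(-30) + 4 = -224
P(6) = 2·(-224) + 2·(-84) + 4 = -612
P(7) = 2·(-612) + 2·(-224) + 4 = -1668

-1668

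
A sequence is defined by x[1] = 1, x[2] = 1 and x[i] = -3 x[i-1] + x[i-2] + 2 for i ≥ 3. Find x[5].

-7

x[3] = -3(1) + 1 + 2 = 0
x[4] = -3(0) + 1 + 2 = 3
x[5] = -3(3) + 0 + 2 = -7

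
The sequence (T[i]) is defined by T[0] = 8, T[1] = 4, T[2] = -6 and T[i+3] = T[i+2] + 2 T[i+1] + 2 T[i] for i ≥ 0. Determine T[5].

38

T[3] = (-6) + 2(4) + 2(8) = 18
T[4] = 18 + 2(-6) + 2(4) = 14
T[5] = 14 + 2(18) + 2(-6) = 38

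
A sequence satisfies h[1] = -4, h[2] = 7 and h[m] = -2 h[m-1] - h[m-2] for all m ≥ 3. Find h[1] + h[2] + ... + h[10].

h[3] = -2·7 - (-4) = -10
h[4] = -2·(-10) - 7 = 13
h[5] = -2·13 - (-10) = -16
h[6] = -2·(-16) - 13 = 19
h[7] = -2·19 - (-16) = -22
h[8] = -2·(-22) - 19 = 25
h[9] = -2·25 - (-22) = -28
h[10] = -2·(-28) - 25 = 31
Sum = (-4) + 7 + (-10) + 13 + (-16) + 19 + (-22) + 25 + (-28) + 31 = 15

15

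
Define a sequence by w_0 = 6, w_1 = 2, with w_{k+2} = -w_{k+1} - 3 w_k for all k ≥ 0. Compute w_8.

w_2 = -2 - 3(6) = -20
w_3 = -(-20) - 3(2) = 14
w_4 = -14 - 3(-20) = 46
w_5 = -46 - 3(14) = -88
w_6 = -(-88) - 3(46) = -50
w_7 = -(-50) - 3(-88) = 314
w_8 = -314 - 3(-50) = -164

-164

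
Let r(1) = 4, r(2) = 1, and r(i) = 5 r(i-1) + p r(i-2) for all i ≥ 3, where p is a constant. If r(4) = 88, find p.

r(3) = 5 + 4p
r(4) = 25 + 21p
So 25 + 21p = 88, giving p = 3.

3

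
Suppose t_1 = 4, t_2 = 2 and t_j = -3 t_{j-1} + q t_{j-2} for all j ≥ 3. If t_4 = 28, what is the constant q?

t_3 = -6 + 4q
t_4 = 18 - 10q
So 18 - 10q = 28, giving q = -1.

-1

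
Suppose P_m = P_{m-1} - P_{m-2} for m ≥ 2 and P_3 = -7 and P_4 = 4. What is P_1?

-4

Rearranging, P_{m-2} = -(P_m - P_{m-1}).
P_2 = -(4 - (-7)) = -11
P_1 = -(-7 - (-11)) = -4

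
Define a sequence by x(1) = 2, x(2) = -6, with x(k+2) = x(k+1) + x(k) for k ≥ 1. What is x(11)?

x(3) = (-6) + 2 = -4
x(4) = (-4) + (-6) = -10
x(5) = (-10) + (-4) = -14
x(6) = (-14) + (-10) = -24
x(7) = (-24) + (-14) = -38
x(8) = (-38) + (-24) = -62
x(9) = (-62) + (-38) = -100
x(10) = (-100) + (-62) = -162
x(11) = (-162) + (-100) = -262

-262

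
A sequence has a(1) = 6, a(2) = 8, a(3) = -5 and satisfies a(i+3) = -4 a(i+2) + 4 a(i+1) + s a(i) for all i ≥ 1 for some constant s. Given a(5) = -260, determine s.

2

a(4) = 52 + 6s
a(5) = -228 - 16s
So -228 - 16s = -260, giving s = 2.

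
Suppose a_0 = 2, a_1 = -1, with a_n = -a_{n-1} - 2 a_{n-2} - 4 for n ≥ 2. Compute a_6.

5

a_2 = -(-1) - 2(2) - 4 = -7
a_3 = -(-7) - 2(-1) - 4 = 5
a_4 = -5 - 2(-7) - 4 = 5
a_5 = -5 - 2(5) - 4 = -19
a_6 = -(-19) - 2(5) - 4 = 5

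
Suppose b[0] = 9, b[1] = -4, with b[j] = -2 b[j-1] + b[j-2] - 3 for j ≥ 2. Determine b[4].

b[2] = -2(-4) + 9 - 3 = 14
b[3] = -2(14) + (-4) - 3 = -35
b[4] = -2(-35) + 14 - 3 = 81

81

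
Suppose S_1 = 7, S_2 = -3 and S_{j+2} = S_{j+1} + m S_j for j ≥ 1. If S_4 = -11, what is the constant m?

-2

S_3 = -3 + 7m
S_4 = -3 + 4m
So -3 + 4m = -11, giving m = -2.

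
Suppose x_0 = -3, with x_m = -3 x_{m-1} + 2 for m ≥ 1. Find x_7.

x_1 = -3·(-3) + 2 = 11
x_2 = -3·11 + 2 = -31
x_3 = -3·(-31) + 2 = 95
x_4 = -3·95 + 2 = -283
x_5 = -3·(-283) + 2 = 851
x_6 = -3·851 + 2 = -2551
x_7 = -3·(-2551) + 2 = 7655

7655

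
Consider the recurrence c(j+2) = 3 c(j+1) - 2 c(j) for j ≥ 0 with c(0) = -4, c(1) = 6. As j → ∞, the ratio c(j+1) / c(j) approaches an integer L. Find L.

The characteristic equation is r^2 - 3r + 2 = 0, which factors as (r - 2)(r - 1) = 0.
So the roots are 2 and 1. Since |2| > |1| and the coefficient of 2^j is non-zero, the ratio tends to 2.

2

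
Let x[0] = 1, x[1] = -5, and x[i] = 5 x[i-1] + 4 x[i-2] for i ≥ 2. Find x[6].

x[2] = 5*(-5) + 4*1 = -21
x[3] = 5*(-21) + 4*(-5) = -125
x[4] = 5*(-125) + 4*(-21) = -709
x[5] = 5*(-709) + 4*(-125) = -4045
x[6] = 5*(-4045) + 4*(-709) = -23061

-23061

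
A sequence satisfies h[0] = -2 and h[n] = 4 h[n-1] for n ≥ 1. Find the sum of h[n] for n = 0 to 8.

-174762

h[1] = 4·(-2) = -8
h[2] = 4·(-8) = -32
h[3] = 4·(-32) = -128
h[4] = 4·(-128) = -512
h[5] = 4·(-512) = -2048
h[6] = 4·(-2048) = -8192
h[7] = 4·(-8192) = -32768
h[8] = 4·(-32768) = -131072
Sum = (-2) + (-8) + (-32) + (-128) + (-512) + (-2048) + (-8192) + (-32768) + (-131072) = -174762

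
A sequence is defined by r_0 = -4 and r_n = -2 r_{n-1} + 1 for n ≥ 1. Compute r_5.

r_1 = -2(-4) + 1 = 9
r_2 = -2(9) + 1 = -17
r_3 = -2(-17) + 1 = 35
r_4 = -2(35) + 1 = -69
r_5 = -2(-69) + 1 = 139

139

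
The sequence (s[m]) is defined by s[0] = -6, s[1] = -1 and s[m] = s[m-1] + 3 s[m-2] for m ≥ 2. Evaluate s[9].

s[2] = (-1) + 3(-6) = -19
s[3] = (-19) + 3(-1) = -22
s[4] = (-22) + 3(-19) = -79
s[5] = (-79) + 3(-22) = -145
s[6] = (-145) + 3(-79) = -382
s[7] = (-382) + 3(-145) = -817
s[8] = (-817) + 3(-382) = -1963
s[9] = (-1963) + 3(-817) = -4414

-4414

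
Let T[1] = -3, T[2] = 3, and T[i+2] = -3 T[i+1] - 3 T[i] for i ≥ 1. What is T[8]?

T[3] = -3(3) - 3(-3) = 0
T[4] = -3(0) - 3(3) = -9
T[5] = -3(-9) - 3(0) = 27
T[6] = -3(27) - 3(-9) = -54
T[7] = -3(-54) - 3(27) = 81
T[8] = -3(81) - 3(-54) = -81

-81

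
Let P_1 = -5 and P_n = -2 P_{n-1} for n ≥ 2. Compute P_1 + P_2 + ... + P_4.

P_2 = -2·(-5) = 10
P_3 = -2·10 = -20
P_4 = -2·(-20) = 40
Sum = (-5) + 10 + (-20) + 40 = 25

25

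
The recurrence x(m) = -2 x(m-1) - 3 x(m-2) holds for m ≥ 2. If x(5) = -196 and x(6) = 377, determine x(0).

9

Rearranging, x(m-2) = (x(m) + 2 x(m-1)) / -3.
x(4) = (377 + 2*(-196)) / -3 = -15/-3 = 5
x(3) = (-196 + 2*5) / -3 = -186/-3 = 62
x(2) = (5 + 2*62) / -3 = 129/-3 = -43
x(1) = (62 + 2*(-43)) / -3 = -24/-3 = 8
x(0) = (-43 + 2*8) / -3 = -27/-3 = 9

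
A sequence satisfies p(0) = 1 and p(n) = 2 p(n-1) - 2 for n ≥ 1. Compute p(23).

The fixed point is -2/(1 - 2) = 2, so p(n) - 2 = 2(p(n-1) - 2).
Hence p(n) = -1·2^n + 2.
p(23) = -1·2^{23} + 2 = -1·8388608 + 2 = -8388606.

-8388606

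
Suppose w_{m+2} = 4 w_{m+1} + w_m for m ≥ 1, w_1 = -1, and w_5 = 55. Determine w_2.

Let w_2 = y.
w_3 = -1 + 4y
w_4 = -4 + 17y
w_5 = -17 + 72y
So -17 + 72y = 55, giving y = 1.

1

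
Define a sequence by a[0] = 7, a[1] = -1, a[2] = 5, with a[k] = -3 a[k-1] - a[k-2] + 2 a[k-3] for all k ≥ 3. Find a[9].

a[3] = -3·5 - (-1) + 2·7 = 0
a[4] = -3·0 - 5 + 2·(-1) = -7
a[5] = -3·(-7) - 0 + 2·5 = 31
a[6] = -3·31 - (-7) + 2·0 = -86
a[7] = -3·(-86) - 31 + 2·(-7) = 213
a[8] = -3·213 - (-86) + 2·31 = -491
a[9] = -3·(-491) - 213 + 2·(-86) = 1088

1088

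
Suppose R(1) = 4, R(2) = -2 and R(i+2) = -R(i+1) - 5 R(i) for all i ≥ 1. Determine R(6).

-202

R(3) = -(-2) - 5*4 = -18
R(4) = -(-18) - 5*(-2) = 28
R(5) = -28 - 5*(-18) = 62
R(6) = -62 - 5*28 = -202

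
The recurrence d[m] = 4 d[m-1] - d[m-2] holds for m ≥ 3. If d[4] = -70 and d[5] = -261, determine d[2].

-6

Rearranging, d[m-2] = -(d[m] - 4 d[m-1]).
d[3] = -(-261 - 4(-70)) = -19
d[2] = -(-70 - 4(-19)) = -6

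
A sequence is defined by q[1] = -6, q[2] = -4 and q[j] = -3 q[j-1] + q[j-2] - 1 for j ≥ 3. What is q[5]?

64

q[3] = -3(-4) + (-6) - 1 = 5
q[4] = -3(5) + (-4) - 1 = -20
q[5] = -3(-20) + 5 - 1 = 64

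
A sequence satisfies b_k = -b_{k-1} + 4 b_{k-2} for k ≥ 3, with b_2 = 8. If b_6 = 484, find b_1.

Let b_1 = x.
b_3 = -8 + 4x
b_4 = 40 - 4x
b_5 = -72 + 20x
b_6 = 232 - 36x
So 232 - 36x = 484, giving x = -7.

-7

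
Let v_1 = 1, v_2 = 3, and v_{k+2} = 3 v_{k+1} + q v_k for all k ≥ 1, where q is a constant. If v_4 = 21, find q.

v_3 = 9 + q
v_4 = 27 + 6q
So 27 + 6q = 21, giving q = -1.

-1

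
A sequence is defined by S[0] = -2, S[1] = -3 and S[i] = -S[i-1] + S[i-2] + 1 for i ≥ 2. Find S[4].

S[2] = -(-3) + (-2) + 1 = 2
S[3] = -2 + (-3) + 1 = -4
S[4] = -(-4) + 2 + 1 = 7

7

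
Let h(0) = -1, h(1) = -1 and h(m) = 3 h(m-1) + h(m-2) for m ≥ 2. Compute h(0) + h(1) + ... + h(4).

-62

h(2) = 3*(-1) + (-1) = -4
h(3) = 3*(-4) + (-1) = -13
h(4) = 3*(-13) + (-4) = -43
Sum = (-1) + (-1) + (-4) + (-13) + (-43) = -62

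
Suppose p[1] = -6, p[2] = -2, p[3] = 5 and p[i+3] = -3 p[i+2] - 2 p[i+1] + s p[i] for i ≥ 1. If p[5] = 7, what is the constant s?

p[4] = -11 - 6s
p[5] = 23 + 16s
So 23 + 16s = 7, giving s = -1.

-1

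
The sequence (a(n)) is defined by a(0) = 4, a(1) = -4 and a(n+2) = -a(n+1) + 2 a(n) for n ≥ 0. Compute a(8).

a(2) = -(-4) + 2(4) = 12
a(3) = -12 + 2(-4) = -20
a(4) = -(-20) + 2(12) = 44
a(5) = -44 + 2(-20) = -84
a(6) = -(-84) + 2(44) = 172
a(7) = -172 + 2(-84) = -340
a(8) = -(-340) + 2(172) = 684

684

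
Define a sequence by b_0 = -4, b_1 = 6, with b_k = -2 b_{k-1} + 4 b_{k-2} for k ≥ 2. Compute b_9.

95232

b_2 = -2*6 + 4*(-4) = -28
b_3 = -2*(-28) + 4*6 = 80
b_4 = -2*80 + 4*(-28) = -272
b_5 = -2*(-272) + 4*80 = 864
b_6 = -2*864 + 4*(-272) = -2816
b_7 = -2*(-2816) + 4*864 = 9088
b_8 = -2*9088 + 4*(-2816) = -29440
b_9 = -2*(-29440) + 4*9088 = 95232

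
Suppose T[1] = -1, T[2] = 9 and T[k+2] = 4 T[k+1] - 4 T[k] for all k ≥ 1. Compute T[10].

T[3] = 4(9) - 4(-1) = 40
T[4] = 4(40) - 4(9) = 124
T[5] = 4(124) - 4(40) = 336
T[6] = 4(336) - 4(124) = 848
T[7] = 4(848) - 4(336) = 2048
T[8] = 4(2048) - 4(848) = 4800
T[9] = 4(4800) - 4(2048) = 11008
T[10] = 4(11008) - 4(4800) = 24832

24832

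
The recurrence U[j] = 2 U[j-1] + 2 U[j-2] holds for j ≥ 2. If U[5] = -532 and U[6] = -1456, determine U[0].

-7

Rearranging, U[j-2] = (U[j] - 2 U[j-1]) / 2.
U[4] = (-1456 - 2·(-532)) / 2 = -392/2 = -196
U[3] = (-532 - 2·(-196)) / 2 = -140/2 = -70
U[2] = (-196 - 2·(-70)) / 2 = -56/2 = -28
U[1] = (-70 - 2·(-28)) / 2 = -14/2 = -7
U[0] = (-28 - 2·(-7)) / 2 = -14/2 = -7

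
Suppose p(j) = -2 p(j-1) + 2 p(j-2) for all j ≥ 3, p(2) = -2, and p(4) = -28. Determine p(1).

Let p(1) = w.
p(3) = 4 + 2w
p(4) = -12 - 4w
So -12 - 4w = -28, giving w = 4.

4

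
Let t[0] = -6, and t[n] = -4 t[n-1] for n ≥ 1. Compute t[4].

t[1] = -4(-6) = 24
t[2] = -4(24) = -96
t[3] = -4(-96) = 384
t[4] = -4(384) = -1536

-1536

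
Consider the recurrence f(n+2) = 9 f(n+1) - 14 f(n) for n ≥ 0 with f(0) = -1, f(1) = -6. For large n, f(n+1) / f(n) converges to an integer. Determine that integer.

The characteristic equation is r^2 - 9r + 14 = 0, which factors as (r - 7)(r - 2) = 0.
So the roots are 7 and 2. Since |7| > |2| and the coefficient of 7^n is non-zero, the ratio tends to 7.

7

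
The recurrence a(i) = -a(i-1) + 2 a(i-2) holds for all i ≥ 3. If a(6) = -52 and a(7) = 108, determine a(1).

3

Rearranging, a(i-2) = (a(i) + a(i-1)) / 2.
a(5) = (108 + (-52)) / 2 = 56/2 = 28
a(4) = (-52 + 28) / 2 = -24/2 = -12
a(3) = (28 + (-12)) / 2 = 16/2 = 8
a(2) = (-12 + 8) / 2 = -4/2 = -2
a(1) = (8 + (-2)) / 2 = 6/2 = 3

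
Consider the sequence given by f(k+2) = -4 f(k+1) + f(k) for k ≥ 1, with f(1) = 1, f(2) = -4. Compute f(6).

-1292

f(3) = -4*(-4) + 1 = 17
f(4) = -4*17 + (-4) = -72
f(5) = -4*(-72) + 17 = 305
f(6) = -4*305 + (-72) = -1292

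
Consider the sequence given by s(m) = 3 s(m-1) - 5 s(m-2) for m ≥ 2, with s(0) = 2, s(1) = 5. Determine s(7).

s(2) = 3(5) - 5(2) = 5
s(3) = 3(5) - 5(5) = -10
s(4) = 3(-10) - 5(5) = -55
s(5) = 3(-55) - 5(-10) = -115
s(6) = 3(-115) - 5(-55) = -70
s(7) = 3(-70) - 5(-115) = 365

365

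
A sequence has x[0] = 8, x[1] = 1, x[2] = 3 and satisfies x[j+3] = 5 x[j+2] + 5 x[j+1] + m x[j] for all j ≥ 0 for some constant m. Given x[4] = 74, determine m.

x[3] = 20 + 8m
x[4] = 115 + 41m
So 115 + 41m = 74, giving m = -1.

-1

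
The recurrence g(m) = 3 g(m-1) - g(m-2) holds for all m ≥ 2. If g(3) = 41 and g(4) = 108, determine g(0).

-3

Rearranging, g(m-2) = -(g(m) - 3 g(m-1)).
g(2) = -(108 - 3*41) = 15
g(1) = -(41 - 3*15) = 4
g(0) = -(15 - 3*4) = -3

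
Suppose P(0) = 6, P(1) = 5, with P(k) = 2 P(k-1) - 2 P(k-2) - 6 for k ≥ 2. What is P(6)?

2

P(2) = 2(5) - 2(6) - 6 = -8
P(3) = 2(-8) - 2(5) - 6 = -32
P(4) = 2(-32) - 2(-8) - 6 = -54
P(5) = 2(-54) - 2(-32) - 6 = -50
P(6) = 2(-50) - 2(-54) - 6 = 2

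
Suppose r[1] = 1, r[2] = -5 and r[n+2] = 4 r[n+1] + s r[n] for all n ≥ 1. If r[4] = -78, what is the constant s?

-2

r[3] = -20 + s
r[4] = -80 - s
So -80 - s = -78, giving s = -2.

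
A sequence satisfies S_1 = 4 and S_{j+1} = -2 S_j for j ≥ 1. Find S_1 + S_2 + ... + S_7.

S_2 = -2·4 = -8
S_3 = -2·(-8) = 16
S_4 = -2·16 = -32
S_5 = -2·(-32) = 64
S_6 = -2·64 = -128
S_7 = -2·(-128) = 256
Sum = 4 + (-8) + 16 + (-32) + 64 + (-128) + 256 = 172

172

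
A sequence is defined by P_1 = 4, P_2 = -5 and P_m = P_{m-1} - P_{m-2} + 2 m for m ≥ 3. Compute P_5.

23

P_3 = (-5) - 4 + 6 = -3
P_4 = (-3) - (-5) + 8 = 10
P_5 = 10 - (-3) + 10 = 23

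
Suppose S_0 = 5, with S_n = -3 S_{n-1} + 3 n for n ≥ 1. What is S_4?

363

S_1 = -3*5 + 3 = -12
S_2 = -3*(-12) + 6 = 42
S_3 = -3*42 + 9 = -117
S_4 = -3*(-117) + 12 = 363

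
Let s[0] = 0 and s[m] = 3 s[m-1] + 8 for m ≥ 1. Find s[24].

1129718145920

The fixed point is 8/(1 - 3) = -4, so s[m] + 4 = 3(s[m-1] + 4).
Hence s[m] = 4·3^m - 4.
s[24] = 4·3^{24} - 4 = 4·282429536481 - 4 = 1129718145920.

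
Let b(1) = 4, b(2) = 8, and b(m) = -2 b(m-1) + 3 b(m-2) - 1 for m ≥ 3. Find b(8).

2327

b(3) = -2(8) + 3(4) - 1 = -5
b(4) = -2(-5) + 3(8) - 1 = 33
b(5) = -2(33) + 3(-5) - 1 = -82
b(6) = -2(-82) + 3(33) - 1 = 262
b(7) = -2(262) + 3(-82) - 1 = -771
b(8) = -2(-771) + 3(262) - 1 = 2327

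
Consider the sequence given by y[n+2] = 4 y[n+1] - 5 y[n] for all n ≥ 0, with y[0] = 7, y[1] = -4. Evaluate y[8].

y[2] = 4·(-4) - 5·7 = -51
y[3] = 4·(-51) - 5·(-4) = -184
y[4] = 4·(-184) - 5·(-51) = -481
y[5] = 4·(-481) - 5·(-184) = -1004
y[6] = 4·(-1004) - 5·(-481) = -1611
y[7] = 4·(-1611) - 5·(-1004) = -1424
y[8] = 4·(-1424) - 5·(-1611) = 2359

2359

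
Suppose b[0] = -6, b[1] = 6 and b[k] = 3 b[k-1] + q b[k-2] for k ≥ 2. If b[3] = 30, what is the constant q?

2

b[2] = 18 - 6q
b[3] = 54 - 12q
So 54 - 12q = 30, giving q = 2.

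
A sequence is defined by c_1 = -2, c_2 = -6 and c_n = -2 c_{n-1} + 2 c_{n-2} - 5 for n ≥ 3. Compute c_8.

c_3 = -2*(-6) + 2*(-2) - 5 = 3
c_4 = -2*3 + 2*(-6) - 5 = -23
c_5 = -2*(-23) + 2*3 - 5 = 47
c_6 = -2*47 + 2*(-23) - 5 = -145
c_7 = -2*(-145) + 2*47 - 5 = 379
c_8 = -2*379 + 2*(-145) - 5 = -1053

-1053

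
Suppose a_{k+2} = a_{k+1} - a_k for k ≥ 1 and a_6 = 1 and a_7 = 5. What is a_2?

Rearranging, a_{k-2} = -(a_k - a_{k-1}).
a_5 = -(5 - 1) = -4
a_4 = -(1 - (-4)) = -5
a_3 = -(-4 - (-5)) = -1
a_2 = -(-5 - (-1)) = 4

4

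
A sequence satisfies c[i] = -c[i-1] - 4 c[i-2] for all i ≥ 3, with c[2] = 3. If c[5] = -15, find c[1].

-3

Let c[1] = z.
c[3] = -3 - 4z
c[4] = -9 + 4z
c[5] = 21 + 12z
So 21 + 12z = -15, giving z = -3.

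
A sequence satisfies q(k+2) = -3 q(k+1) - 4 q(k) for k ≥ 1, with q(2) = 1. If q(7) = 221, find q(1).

4

Let q(1) = w.
q(3) = -3 - 4w
q(4) = 5 + 12w
q(5) = -3 - 20w
q(6) = -11 + 12w
q(7) = 45 + 44w
So 45 + 44w = 221, giving w = 4.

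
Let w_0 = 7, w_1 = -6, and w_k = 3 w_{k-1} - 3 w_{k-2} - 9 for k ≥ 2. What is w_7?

w_2 = 3*(-6) - 3*7 - 9 = -48
w_3 = 3*(-48) - 3*(-6) - 9 = -135
w_4 = 3*(-135) - 3*(-48) - 9 = -270
w_5 = 3*(-270) - 3*(-135) - 9 = -414
w_6 = 3*(-414) - 3*(-270) - 9 = -441
w_7 = 3*(-441) - 3*(-414) - 9 = -90

-90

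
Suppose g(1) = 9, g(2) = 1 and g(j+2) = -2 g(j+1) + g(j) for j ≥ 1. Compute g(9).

g(3) = -2(1) + 9 = 7
g(4) = -2(7) + 1 = -13
g(5) = -2(-13) + 7 = 33
g(6) = -2(33) + (-13) = -79
g(7) = -2(-79) + 33 = 191
g(8) = -2(191) + (-79) = -461
g(9) = -2(-461) + 191 = 1113

1113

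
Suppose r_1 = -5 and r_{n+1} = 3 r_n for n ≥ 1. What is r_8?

r_2 = 3·(-5) = -15
r_3 = 3·(-15) = -45
r_4 = 3·(-45) = -135
r_5 = 3·(-135) = -405
r_6 = 3·(-405) = -1215
r_7 = 3·(-1215) = -3645
r_8 = 3·(-3645) = -10935

-10935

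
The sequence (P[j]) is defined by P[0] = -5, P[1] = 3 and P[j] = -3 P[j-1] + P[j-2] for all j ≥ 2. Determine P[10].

-193361

P[2] = -3(3) + (-5) = -14
P[3] = -3(-14) + 3 = 45
P[4] = -3(45) + (-14) = -149
P[5] = -3(-149) + 45 = 492
P[6] = -3(492) + (-149) = -1625
P[7] = -3(-1625) + 492 = 5367
P[8] = -3(5367) + (-1625) = -17726
P[9] = -3(-17726) + 5367 = 58545
P[10] = -3(58545) + (-17726) = -193361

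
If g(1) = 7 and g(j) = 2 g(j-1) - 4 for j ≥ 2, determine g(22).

The fixed point is -4/(1 - 2) = 4, so g(j) - 4 = 2(g(j-1) - 4).
Hence g(j) = 3·2^{j-1} + 4.
g(22) = 3·2^{21} + 4 = 3·2097152 + 4 = 6291460.

6291460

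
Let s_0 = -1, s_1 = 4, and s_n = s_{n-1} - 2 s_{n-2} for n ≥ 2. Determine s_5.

s_2 = 4 - 2*(-1) = 6
s_3 = 6 - 2*4 = -2
s_4 = (-2) - 2*6 = -14
s_5 = (-14) - 2*(-2) = -10

-10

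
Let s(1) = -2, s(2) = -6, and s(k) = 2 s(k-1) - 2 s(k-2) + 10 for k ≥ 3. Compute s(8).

-54

s(3) = 2(-6) - 2(-2) + 10 = 2
s(4) = 2(2) - 2(-6) + 10 = 26
s(5) = 2(26) - 2(2) + 10 = 58
s(6) = 2(58) - 2(26) + 10 = 74
s(7) = 2(74) - 2(58) + 10 = 42
s(8) = 2(42) - 2(74) + 10 = -54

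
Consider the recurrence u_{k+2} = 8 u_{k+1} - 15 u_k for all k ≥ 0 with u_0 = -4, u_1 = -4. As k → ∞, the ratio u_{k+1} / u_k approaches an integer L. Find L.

The characteristic equation is r^2 - 8r + 15 = 0, which factors as (r - 5)(r - 3) = 0.
So the roots are 5 and 3. Since |5| > |3| and the coefficient of 5^k is non-zero, the ratio tends to 5.

5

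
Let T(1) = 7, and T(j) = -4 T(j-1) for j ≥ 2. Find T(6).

T(2) = -4(7) = -28
T(3) = -4(-28) = 112
T(4) = -4(112) = -448
T(5) = -4(-448) = 1792
T(6) = -4(1792) = -7168

-7168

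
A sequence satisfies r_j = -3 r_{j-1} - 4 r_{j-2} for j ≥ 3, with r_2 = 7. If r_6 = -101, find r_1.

Let r_1 = w.
r_3 = -21 - 4w
r_4 = 35 + 12w
r_5 = -21 - 20w
r_6 = -77 + 12w
So -77 + 12w = -101, giving w = -2.

-2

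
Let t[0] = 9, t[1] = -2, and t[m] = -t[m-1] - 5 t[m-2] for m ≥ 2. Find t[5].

t[2] = -(-2) - 5·9 = -43
t[3] = -(-43) - 5·(-2) = 53
t[4] = -53 - 5·(-43) = 162
t[5] = -162 - 5·53 = -427

-427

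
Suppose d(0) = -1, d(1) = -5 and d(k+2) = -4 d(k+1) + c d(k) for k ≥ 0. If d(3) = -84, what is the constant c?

d(2) = 20 - c
d(3) = -80 - c
So -80 - c = -84, giving c = 4.

4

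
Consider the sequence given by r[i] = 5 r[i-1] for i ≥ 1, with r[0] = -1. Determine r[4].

-625

r[1] = 5·(-1) = -5
r[2] = 5·(-5) = -25
r[3] = 5·(-25) = -125
r[4] = 5·(-125) = -625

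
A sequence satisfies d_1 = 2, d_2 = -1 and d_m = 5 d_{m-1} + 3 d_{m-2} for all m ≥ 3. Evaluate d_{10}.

67034

d_3 = 5·(-1) + 3·2 = 1
d_4 = 5·1 + 3·(-1) = 2
d_5 = 5·2 + 3·1 = 13
d_6 = 5·13 + 3·2 = 71
d_7 = 5·71 + 3·13 = 394
d_8 = 5·394 + 3·71 = 2183
d_9 = 5·2183 + 3·394 = 12097
d_{10} = 5·12097 + 3·2183 = 67034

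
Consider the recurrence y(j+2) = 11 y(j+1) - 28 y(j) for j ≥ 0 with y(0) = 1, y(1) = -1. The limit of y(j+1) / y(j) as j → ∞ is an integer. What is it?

7

The characteristic equation is r^2 - 11r + 28 = 0, which factors as (r - 7)(r - 4) = 0.
So the roots are 7 and 4. Since |7| > |4| and the coefficient of 7^j is non-zero, the ratio tends to 7.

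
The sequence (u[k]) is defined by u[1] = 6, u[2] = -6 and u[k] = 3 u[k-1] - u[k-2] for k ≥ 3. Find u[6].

u[3] = 3·(-6) - 6 = -24
u[4] = 3·(-24) - (-6) = -66
u[5] = 3·(-66) - (-24) = -174
u[6] = 3·(-174) - (-66) = -456

-456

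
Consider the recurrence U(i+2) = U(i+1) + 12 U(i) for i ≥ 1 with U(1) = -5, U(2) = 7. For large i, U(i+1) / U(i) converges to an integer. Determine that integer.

The characteristic equation is r^2 - r - 12 = 0, which factors as (r - 4)(r + 3) = 0.
So the roots are 4 and -3. Since |4| > |-3| and the coefficient of 4^i is non-zero, the ratio tends to 4.

4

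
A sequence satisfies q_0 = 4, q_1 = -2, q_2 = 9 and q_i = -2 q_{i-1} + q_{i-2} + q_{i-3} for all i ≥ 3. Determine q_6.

193

q_3 = -2(9) + (-2) + 4 = -16
q_4 = -2(-16) + 9 + (-2) = 39
q_5 = -2(39) + (-16) + 9 = -85
q_6 = -2(-85) + 39 + (-16) = 193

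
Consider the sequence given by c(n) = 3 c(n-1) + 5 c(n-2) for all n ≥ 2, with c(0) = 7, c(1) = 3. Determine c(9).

c(2) = 3*3 + 5*7 = 44
c(3) = 3*44 + 5*3 = 147
c(4) = 3*147 + 5*44 = 661
c(5) = 3*661 + 5*147 = 2718
c(6) = 3*2718 + 5*661 = 11459
c(7) = 3*11459 + 5*2718 = 47967
c(8) = 3*47967 + 5*11459 = 201196
c(9) = 3*201196 + 5*47967 = 843423

843423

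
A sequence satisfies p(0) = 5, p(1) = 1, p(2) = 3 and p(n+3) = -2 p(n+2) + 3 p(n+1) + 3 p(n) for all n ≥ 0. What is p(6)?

-138

p(3) = -2*3 + 3*1 + 3*5 = 12
p(4) = -2*12 + 3*3 + 3*1 = -12
p(5) = -2*(-12) + 3*12 + 3*3 = 69
p(6) = -2*69 + 3*(-12) + 3*12 = -138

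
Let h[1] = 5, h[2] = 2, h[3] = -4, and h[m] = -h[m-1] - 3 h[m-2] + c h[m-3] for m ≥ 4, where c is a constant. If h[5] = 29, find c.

-5

h[4] = -2 + 5c
h[5] = 14 - 3c
So 14 - 3c = 29, giving c = -5.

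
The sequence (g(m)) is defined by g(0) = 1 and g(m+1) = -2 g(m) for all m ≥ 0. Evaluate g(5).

-32

g(1) = -2*1 = -2
g(2) = -2*(-2) = 4
g(3) = -2*4 = -8
g(4) = -2*(-8) = 16
g(5) = -2*16 = -32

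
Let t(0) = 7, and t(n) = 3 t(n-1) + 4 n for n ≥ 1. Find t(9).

t(1) = 3(7) + 4 = 25
t(2) = 3(25) + 8 = 83
t(3) = 3(83) + 12 = 261
t(4) = 3(261) + 16 = 799
t(5) = 3(799) + 20 = 2417
t(6) = 3(2417) + 24 = 7275
t(7) = 3(7275) + 28 = 21853
t(8) = 3(21853) + 32 = 65591
t(9) = 3(65591) + 36 = 196809

196809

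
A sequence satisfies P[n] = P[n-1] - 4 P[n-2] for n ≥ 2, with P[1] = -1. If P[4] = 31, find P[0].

2

Let P[0] = z.
P[2] = -1 - 4z
P[3] = 3 - 4z
P[4] = 7 + 12z
So 7 + 12z = 31, giving z = 2.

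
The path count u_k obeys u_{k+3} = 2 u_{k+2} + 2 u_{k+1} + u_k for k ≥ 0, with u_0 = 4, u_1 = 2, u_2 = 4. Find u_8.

u_3 = 2*4 + 2*2 + 4 = 16
u_4 = 2*16 + 2*4 + 2 = 42
u_5 = 2*42 + 2*16 + 4 = 120
u_6 = 2*120 + 2*42 + 16 = 340
u_7 = 2*340 + 2*120 + 42 = 962
u_8 = 2*962 + 2*340 + 120 = 2724

2724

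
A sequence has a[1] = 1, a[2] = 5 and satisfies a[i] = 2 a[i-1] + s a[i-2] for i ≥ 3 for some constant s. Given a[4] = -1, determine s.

a[3] = 10 + s
a[4] = 20 + 7s
So 20 + 7s = -1, giving s = -3.

-3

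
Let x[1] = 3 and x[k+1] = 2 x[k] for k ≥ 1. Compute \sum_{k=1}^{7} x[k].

x[2] = 2·3 = 6
x[3] = 2·6 = 12
x[4] = 2·12 = 24
x[5] = 2·24 = 48
x[6] = 2·48 = 96
x[7] = 2·96 = 192
Sum = 3 + 6 + 12 + 24 + 48 + 96 + 192 = 381

381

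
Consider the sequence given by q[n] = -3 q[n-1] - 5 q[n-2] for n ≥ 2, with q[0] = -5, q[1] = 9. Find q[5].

-186

q[2] = -3*9 - 5*(-5) = -2
q[3] = -3*(-2) - 5*9 = -39
q[4] = -3*(-39) - 5*(-2) = 127
q[5] = -3*127 - 5*(-39) = -186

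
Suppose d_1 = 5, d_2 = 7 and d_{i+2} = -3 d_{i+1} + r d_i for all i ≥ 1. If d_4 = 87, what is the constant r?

-3

d_3 = -21 + 5r
d_4 = 63 - 8r
So 63 - 8r = 87, giving r = -3.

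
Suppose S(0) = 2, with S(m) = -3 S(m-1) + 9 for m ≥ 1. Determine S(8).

S(1) = -3·2 + 9 = 3
S(2) = -3·3 + 9 = 0
S(3) = -3·0 + 9 = 9
S(4) = -3·9 + 9 = -18
S(5) = -3·(-18) + 9 = 63
S(6) = -3·63 + 9 = -180
S(7) = -3·(-180) + 9 = 549
S(8) = -3·549 + 9 = -1638

-1638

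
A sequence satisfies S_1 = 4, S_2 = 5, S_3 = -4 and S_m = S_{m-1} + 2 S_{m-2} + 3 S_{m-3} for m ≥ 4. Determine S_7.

S_4 = (-4) + 2·5 + 3·4 = 18
S_5 = 18 + 2·(-4) + 3·5 = 25
S_6 = 25 + 2·18 + 3·(-4) = 49
S_7 = 49 + 2·25 + 3·18 = 153

153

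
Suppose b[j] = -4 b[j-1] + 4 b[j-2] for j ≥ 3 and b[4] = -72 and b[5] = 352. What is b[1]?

Rearranging, b[j-2] = (b[j] + 4 b[j-1]) / 4.
b[3] = (352 + 4*(-72)) / 4 = 64/4 = 16
b[2] = (-72 + 4*16) / 4 = -8/4 = -2
b[1] = (16 + 4*(-2)) / 4 = 8/4 = 2

2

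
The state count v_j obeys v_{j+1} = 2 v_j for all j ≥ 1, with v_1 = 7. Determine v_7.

448

v_2 = 2*7 = 14
v_3 = 2*14 = 28
v_4 = 2*28 = 56
v_5 = 2*56 = 112
v_6 = 2*112 = 224
v_7 = 2*224 = 448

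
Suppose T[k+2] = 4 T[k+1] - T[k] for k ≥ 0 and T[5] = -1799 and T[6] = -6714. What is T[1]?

-7

Rearranging, T[k-2] = -(T[k] - 4 T[k-1]).
T[4] = -(-6714 - 4(-1799)) = -482
T[3] = -(-1799 - 4(-482)) = -129
T[2] = -(-482 - 4(-129)) = -34
T[1] = -(-129 - 4(-34)) = -7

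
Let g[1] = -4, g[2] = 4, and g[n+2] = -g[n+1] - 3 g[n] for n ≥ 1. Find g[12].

g[3] = -4 - 3·(-4) = 8
g[4] = -8 - 3·4 = -20
g[5] = -(-20) - 3·8 = -4
g[6] = -(-4) - 3·(-20) = 64
g[7] = -64 - 3·(-4) = -52
g[8] = -(-52) - 3·64 = -140
g[9] = -(-140) - 3·(-52) = 296
g[10] = -296 - 3·(-140) = 124
g[11] = -124 - 3·296 = -1012
g[12] = -(-1012) - 3·124 = 640

640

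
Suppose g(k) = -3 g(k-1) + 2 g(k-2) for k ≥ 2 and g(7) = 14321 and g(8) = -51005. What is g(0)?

-2

Rearranging, g(k-2) = (g(k) + 3 g(k-1)) / 2.
g(6) = (-51005 + 3·14321) / 2 = -8042/2 = -4021
g(5) = (14321 + 3·(-4021)) / 2 = 2258/2 = 1129
g(4) = (-4021 + 3·1129) / 2 = -634/2 = -317
g(3) = (1129 + 3·(-317)) / 2 = 178/2 = 89
g(2) = (-317 + 3·89) / 2 = -50/2 = -25
g(1) = (89 + 3·(-25)) / 2 = 14/2 = 7
g(0) = (-25 + 3·7) / 2 = -4/2 = -2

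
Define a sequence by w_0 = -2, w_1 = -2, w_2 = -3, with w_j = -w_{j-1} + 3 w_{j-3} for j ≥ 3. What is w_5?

w_3 = -(-3) + 3·(-2) = -3
w_4 = -(-3) + 3·(-2) = -3
w_5 = -(-3) + 3·(-3) = -6

-6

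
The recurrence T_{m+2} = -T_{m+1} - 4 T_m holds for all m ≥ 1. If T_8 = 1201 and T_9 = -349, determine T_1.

Rearranging, T_{m-2} = (T_m + T_{m-1}) / -4.
T_7 = (-349 + 1201) / -4 = 852/-4 = -213
T_6 = (1201 + (-213)) / -4 = 988/-4 = -247
T_5 = (-213 + (-247)) / -4 = -460/-4 = 115
T_4 = (-247 + 115) / -4 = -132/-4 = 33
T_3 = (115 + 33) / -4 = 148/-4 = -37
T_2 = (33 + (-37)) / -4 = -4/-4 = 1
T_1 = (-37 + 1) / -4 = -36/-4 = 9

9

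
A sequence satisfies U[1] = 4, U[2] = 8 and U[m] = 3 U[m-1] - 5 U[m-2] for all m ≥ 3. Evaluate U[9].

U[3] = 3*8 - 5*4 = 4
U[4] = 3*4 - 5*8 = -28
U[5] = 3*(-28) - 5*4 = -104
U[6] = 3*(-104) - 5*(-28) = -172
U[7] = 3*(-172) - 5*(-104) = 4
U[8] = 3*4 - 5*(-172) = 872
U[9] = 3*872 - 5*4 = 2596

2596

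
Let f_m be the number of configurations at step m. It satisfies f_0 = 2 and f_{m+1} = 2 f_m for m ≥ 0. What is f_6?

f_1 = 2(2) = 4
f_2 = 2(4) = 8
f_3 = 2(8) = 16
f_4 = 2(16) = 32
f_5 = 2(32) = 64
f_6 = 2(64) = 128

128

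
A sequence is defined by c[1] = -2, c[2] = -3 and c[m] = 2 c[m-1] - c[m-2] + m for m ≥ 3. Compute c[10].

c[3] = 2(-3) - (-2) + 3 = -1
c[4] = 2(-1) - (-3) + 4 = 5
c[5] = 2(5) - (-1) + 5 = 16
c[6] = 2(16) - 5 + 6 = 33
c[7] = 2(33) - 16 + 7 = 57
c[8] = 2(57) - 33 + 8 = 89
c[9] = 2(89) - 57 + 9 = 130
c[10] = 2(130) - 89 + 10 = 181

181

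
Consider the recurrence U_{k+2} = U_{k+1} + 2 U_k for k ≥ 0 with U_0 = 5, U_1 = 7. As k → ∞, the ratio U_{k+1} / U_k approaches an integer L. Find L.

The characteristic equation is r^2 - r - 2 = 0, which factors as (r - 2)(r + 1) = 0.
So the roots are 2 and -1. Since |2| > |-1| and the coefficient of 2^k is non-zero, the ratio tends to 2.

2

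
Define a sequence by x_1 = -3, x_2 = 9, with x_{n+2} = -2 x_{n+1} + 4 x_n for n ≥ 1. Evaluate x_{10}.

110592

x_3 = -2*9 + 4*(-3) = -30
x_4 = -2*(-30) + 4*9 = 96
x_5 = -2*96 + 4*(-30) = -312
x_6 = -2*(-312) + 4*96 = 1008
x_7 = -2*1008 + 4*(-312) = -3264
x_8 = -2*(-3264) + 4*1008 = 10560
x_9 = -2*10560 + 4*(-3264) = -34176
x_{10} = -2*(-34176) + 4*10560 = 110592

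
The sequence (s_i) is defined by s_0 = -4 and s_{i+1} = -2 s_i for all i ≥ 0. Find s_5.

s_1 = -2*(-4) = 8
s_2 = -2*8 = -16
s_3 = -2*(-16) = 32
s_4 = -2*32 = -64
s_5 = -2*(-64) = 128

128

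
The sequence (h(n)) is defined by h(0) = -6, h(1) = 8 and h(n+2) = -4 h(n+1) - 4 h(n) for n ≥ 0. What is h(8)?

h(2) = -4*8 - 4*(-6) = -8
h(3) = -4*(-8) - 4*8 = 0
h(4) = -4*0 - 4*(-8) = 32
h(5) = -4*32 - 4*0 = -128
h(6) = -4*(-128) - 4*32 = 384
h(7) = -4*384 - 4*(-128) = -1024
h(8) = -4*(-1024) - 4*384 = 2560

2560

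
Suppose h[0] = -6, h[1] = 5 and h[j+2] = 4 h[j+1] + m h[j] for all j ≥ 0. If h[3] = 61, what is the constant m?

h[2] = 20 - 6m
h[3] = 80 - 19m
So 80 - 19m = 61, giving m = 1.

1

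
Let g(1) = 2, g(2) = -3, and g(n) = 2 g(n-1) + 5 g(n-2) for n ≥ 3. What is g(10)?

g(3) = 2*(-3) + 5*2 = 4
g(4) = 2*4 + 5*(-3) = -7
g(5) = 2*(-7) + 5*4 = 6
g(6) = 2*6 + 5*(-7) = -23
g(7) = 2*(-23) + 5*6 = -16
g(8) = 2*(-16) + 5*(-23) = -147
g(9) = 2*(-147) + 5*(-16) = -374
g(10) = 2*(-374) + 5*(-147) = -1483

-1483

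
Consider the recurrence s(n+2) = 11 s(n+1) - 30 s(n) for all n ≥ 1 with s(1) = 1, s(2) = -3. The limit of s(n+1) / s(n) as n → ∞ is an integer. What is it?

6

The characteristic equation is r^2 - 11r + 30 = 0, which factors as (r - 6)(r - 5) = 0.
So the roots are 6 and 5. Since |6| > |5| and the coefficient of 6^n is non-zero, the ratio tends to 6.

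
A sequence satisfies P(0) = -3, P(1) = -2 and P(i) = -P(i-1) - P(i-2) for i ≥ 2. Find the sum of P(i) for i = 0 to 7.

-5

P(2) = -(-2) - (-3) = 5
P(3) = -5 - (-2) = -3
P(4) = -(-3) - 5 = -2
P(5) = -(-2) - (-3) = 5
P(6) = -5 - (-2) = -3
P(7) = -(-3) - 5 = -2
Sum = (-3) + (-2) + 5 + (-3) + (-2) + 5 + (-3) + (-2) = -5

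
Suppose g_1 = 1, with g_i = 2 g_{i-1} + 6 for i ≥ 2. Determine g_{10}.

g_2 = 2·1 + 6 = 8
g_3 = 2·8 + 6 = 22
g_4 = 2·22 + 6 = 50
g_5 = 2·50 + 6 = 106
g_6 = 2·106 + 6 = 218
g_7 = 2·218 + 6 = 442
g_8 = 2·442 + 6 = 890
g_9 = 2·890 + 6 = 1786
g_{10} = 2·1786 + 6 = 3578

3578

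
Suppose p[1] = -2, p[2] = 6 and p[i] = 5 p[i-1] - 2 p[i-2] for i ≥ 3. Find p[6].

3294

p[3] = 5*6 - 2*(-2) = 34
p[4] = 5*34 - 2*6 = 158
p[5] = 5*158 - 2*34 = 722
p[6] = 5*722 - 2*158 = 3294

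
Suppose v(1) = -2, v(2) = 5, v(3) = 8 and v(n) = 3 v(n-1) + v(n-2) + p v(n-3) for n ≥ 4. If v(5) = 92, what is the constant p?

3

v(4) = 29 - 2p
v(5) = 95 - p
So 95 - p = 92, giving p = 3.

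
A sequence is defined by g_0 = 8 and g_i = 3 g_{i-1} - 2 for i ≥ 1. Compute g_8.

45928

g_1 = 3·8 - 2 = 22
g_2 = 3·22 - 2 = 64
g_3 = 3·64 - 2 = 190
g_4 = 3·190 - 2 = 568
g_5 = 3·568 - 2 = 1702
g_6 = 3·1702 - 2 = 5104
g_7 = 3·5104 - 2 = 15310
g_8 = 3·15310 - 2 = 45928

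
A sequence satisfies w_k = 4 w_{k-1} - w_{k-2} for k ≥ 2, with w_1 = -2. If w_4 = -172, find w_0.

Let w_0 = v.
w_2 = -8 - v
w_3 = -30 - 4v
w_4 = -112 - 15v
So -112 - 15v = -172, giving v = 4.

4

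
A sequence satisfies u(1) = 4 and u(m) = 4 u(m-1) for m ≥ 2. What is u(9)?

262144

u(2) = 4(4) = 16
u(3) = 4(16) = 64
u(4) = 4(64) = 256
u(5) = 4(256) = 1024
u(6) = 4(1024) = 4096
u(7) = 4(4096) = 16384
u(8) = 4(16384) = 65536
u(9) = 4(65536) = 262144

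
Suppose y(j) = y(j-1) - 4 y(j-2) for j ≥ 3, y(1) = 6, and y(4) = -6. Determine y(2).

-6

Let y(2) = v.
y(3) = -24 + v
y(4) = -24 - 3v
So -24 - 3v = -6, giving v = -6.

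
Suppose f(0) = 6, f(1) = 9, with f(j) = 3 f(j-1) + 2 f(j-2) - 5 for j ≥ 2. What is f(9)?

232965

f(2) = 3*9 + 2*6 - 5 = 34
f(3) = 3*34 + 2*9 - 5 = 115
f(4) = 3*115 + 2*34 - 5 = 408
f(5) = 3*408 + 2*115 - 5 = 1449
f(6) = 3*1449 + 2*408 - 5 = 5158
f(7) = 3*5158 + 2*1449 - 5 = 18367
f(8) = 3*18367 + 2*5158 - 5 = 65412
f(9) = 3*65412 + 2*18367 - 5 = 232965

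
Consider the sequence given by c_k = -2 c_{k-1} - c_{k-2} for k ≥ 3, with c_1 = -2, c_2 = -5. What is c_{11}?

c_3 = -2*(-5) - (-2) = 12
c_4 = -2*12 - (-5) = -19
c_5 = -2*(-19) - 12 = 26
c_6 = -2*26 - (-19) = -33
c_7 = -2*(-33) - 26 = 40
c_8 = -2*40 - (-33) = -47
c_9 = -2*(-47) - 40 = 54
c_{10} = -2*54 - (-47) = -61
c_{11} = -2*(-61) - 54 = 68

68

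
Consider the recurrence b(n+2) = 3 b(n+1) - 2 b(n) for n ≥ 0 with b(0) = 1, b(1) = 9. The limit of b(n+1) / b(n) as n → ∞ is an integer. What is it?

The characteristic equation is r^2 - 3r + 2 = 0, which factors as (r - 2)(r - 1) = 0.
So the roots are 2 and 1. Since |2| > |1| and the coefficient of 2^n is non-zero, the ratio tends to 2.

2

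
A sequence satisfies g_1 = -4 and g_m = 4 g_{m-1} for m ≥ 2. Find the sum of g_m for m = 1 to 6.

-5460

g_2 = 4·(-4) = -16
g_3 = 4·(-16) = -64
g_4 = 4·(-64) = -256
g_5 = 4·(-256) = -1024
g_6 = 4·(-1024) = -4096
Sum = (-4) + (-16) + (-64) + (-256) + (-1024) + (-4096) = -5460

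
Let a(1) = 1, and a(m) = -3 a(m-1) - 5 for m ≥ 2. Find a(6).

a(2) = -3·1 - 5 = -8
a(3) = -3·(-8) - 5 = 19
a(4) = -3·19 - 5 = -62
a(5) = -3·(-62) - 5 = 181
a(6) = -3·181 - 5 = -548

-548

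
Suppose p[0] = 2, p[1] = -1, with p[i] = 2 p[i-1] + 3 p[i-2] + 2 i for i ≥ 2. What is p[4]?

p[2] = 2·(-1) + 3·2 + 4 = 8
p[3] = 2·8 + 3·(-1) + 6 = 19
p[4] = 2·19 + 3·8 + 8 = 70

70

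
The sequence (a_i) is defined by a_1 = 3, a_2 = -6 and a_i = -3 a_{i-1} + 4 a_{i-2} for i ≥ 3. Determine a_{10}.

-471858

a_3 = -3(-6) + 4(3) = 30
a_4 = -3(30) + 4(-6) = -114
a_5 = -3(-114) + 4(30) = 462
a_6 = -3(462) + 4(-114) = -1842
a_7 = -3(-1842) + 4(462) = 7374
a_8 = -3(7374) + 4(-1842) = -29490
a_9 = -3(-29490) + 4(7374) = 117966
a_{10} = -3(117966) + 4(-29490) = -471858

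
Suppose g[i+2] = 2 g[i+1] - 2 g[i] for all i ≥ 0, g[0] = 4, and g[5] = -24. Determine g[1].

6

Let g[1] = v.
g[2] = -8 + 2v
g[3] = -16 + 2v
g[4] = -16
g[5] = -4v
So -4v = -24, giving v = 6.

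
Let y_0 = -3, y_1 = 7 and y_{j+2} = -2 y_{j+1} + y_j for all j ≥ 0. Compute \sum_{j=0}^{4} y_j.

-71

y_2 = -2(7) + (-3) = -17
y_3 = -2(-17) + 7 = 41
y_4 = -2(41) + (-17) = -99
Sum = (-3) + 7 + (-17) + 41 + (-99) = -71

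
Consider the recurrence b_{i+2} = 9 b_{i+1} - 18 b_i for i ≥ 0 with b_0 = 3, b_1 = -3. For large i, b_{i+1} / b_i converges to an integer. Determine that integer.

The characteristic equation is r^2 - 9r + 18 = 0, which factors as (r - 6)(r - 3) = 0.
So the roots are 6 and 3. Since |6| > |3| and the coefficient of 6^i is non-zero, the ratio tends to 6.

6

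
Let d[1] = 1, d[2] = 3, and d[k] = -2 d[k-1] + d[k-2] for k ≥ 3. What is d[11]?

-6149

d[3] = -2*3 + 1 = -5
d[4] = -2*(-5) + 3 = 13
d[5] = -2*13 + (-5) = -31
d[6] = -2*(-31) + 13 = 75
d[7] = -2*75 + (-31) = -181
d[8] = -2*(-181) + 75 = 437
d[9] = -2*437 + (-181) = -1055
d[10] = -2*(-1055) + 437 = 2547
d[11] = -2*2547 + (-1055) = -6149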